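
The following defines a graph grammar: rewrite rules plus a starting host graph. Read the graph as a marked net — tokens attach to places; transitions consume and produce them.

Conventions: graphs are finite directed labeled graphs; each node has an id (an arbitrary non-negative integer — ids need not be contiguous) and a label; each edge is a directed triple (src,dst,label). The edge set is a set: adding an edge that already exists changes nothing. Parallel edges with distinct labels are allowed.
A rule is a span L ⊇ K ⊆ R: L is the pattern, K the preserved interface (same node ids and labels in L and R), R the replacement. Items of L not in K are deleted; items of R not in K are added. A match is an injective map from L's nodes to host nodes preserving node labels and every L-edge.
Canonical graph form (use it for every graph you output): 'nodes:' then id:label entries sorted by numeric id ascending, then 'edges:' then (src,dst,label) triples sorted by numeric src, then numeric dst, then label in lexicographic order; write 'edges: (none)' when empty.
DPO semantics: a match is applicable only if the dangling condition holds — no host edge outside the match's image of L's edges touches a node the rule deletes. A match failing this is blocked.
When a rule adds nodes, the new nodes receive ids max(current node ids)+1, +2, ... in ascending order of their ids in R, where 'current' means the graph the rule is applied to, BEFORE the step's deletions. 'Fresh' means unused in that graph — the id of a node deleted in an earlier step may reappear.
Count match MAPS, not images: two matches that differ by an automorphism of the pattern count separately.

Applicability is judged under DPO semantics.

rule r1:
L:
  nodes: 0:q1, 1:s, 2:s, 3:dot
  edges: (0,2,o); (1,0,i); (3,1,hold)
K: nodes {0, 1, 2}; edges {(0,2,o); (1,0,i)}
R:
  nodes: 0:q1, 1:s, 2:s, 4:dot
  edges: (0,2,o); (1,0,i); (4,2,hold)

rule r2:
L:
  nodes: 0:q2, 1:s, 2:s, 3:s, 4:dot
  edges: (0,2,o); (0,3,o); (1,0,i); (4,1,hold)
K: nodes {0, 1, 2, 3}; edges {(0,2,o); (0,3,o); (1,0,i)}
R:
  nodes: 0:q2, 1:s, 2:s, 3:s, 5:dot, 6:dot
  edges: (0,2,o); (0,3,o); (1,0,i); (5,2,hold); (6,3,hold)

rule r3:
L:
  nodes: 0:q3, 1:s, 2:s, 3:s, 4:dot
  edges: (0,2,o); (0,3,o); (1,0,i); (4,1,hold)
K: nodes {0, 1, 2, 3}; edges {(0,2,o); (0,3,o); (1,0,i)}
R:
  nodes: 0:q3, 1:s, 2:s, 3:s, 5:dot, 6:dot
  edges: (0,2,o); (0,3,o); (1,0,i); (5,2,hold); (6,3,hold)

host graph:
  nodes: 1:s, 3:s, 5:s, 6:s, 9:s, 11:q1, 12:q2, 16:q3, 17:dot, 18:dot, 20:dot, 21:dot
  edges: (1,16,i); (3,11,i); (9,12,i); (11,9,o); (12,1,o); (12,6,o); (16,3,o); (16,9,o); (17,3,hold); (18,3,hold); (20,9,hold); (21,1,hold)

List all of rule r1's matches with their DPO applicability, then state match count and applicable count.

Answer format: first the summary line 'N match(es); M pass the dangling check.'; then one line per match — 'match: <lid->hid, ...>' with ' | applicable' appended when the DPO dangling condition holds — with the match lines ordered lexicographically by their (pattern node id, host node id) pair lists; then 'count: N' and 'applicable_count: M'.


2 match(es); 2 pass the dangling check.
match: 0->11, 1->3, 2->9, 3->17 | applicable
match: 0->11, 1->3, 2->9, 3->18 | applicable
count: 2
applicable_count: 2


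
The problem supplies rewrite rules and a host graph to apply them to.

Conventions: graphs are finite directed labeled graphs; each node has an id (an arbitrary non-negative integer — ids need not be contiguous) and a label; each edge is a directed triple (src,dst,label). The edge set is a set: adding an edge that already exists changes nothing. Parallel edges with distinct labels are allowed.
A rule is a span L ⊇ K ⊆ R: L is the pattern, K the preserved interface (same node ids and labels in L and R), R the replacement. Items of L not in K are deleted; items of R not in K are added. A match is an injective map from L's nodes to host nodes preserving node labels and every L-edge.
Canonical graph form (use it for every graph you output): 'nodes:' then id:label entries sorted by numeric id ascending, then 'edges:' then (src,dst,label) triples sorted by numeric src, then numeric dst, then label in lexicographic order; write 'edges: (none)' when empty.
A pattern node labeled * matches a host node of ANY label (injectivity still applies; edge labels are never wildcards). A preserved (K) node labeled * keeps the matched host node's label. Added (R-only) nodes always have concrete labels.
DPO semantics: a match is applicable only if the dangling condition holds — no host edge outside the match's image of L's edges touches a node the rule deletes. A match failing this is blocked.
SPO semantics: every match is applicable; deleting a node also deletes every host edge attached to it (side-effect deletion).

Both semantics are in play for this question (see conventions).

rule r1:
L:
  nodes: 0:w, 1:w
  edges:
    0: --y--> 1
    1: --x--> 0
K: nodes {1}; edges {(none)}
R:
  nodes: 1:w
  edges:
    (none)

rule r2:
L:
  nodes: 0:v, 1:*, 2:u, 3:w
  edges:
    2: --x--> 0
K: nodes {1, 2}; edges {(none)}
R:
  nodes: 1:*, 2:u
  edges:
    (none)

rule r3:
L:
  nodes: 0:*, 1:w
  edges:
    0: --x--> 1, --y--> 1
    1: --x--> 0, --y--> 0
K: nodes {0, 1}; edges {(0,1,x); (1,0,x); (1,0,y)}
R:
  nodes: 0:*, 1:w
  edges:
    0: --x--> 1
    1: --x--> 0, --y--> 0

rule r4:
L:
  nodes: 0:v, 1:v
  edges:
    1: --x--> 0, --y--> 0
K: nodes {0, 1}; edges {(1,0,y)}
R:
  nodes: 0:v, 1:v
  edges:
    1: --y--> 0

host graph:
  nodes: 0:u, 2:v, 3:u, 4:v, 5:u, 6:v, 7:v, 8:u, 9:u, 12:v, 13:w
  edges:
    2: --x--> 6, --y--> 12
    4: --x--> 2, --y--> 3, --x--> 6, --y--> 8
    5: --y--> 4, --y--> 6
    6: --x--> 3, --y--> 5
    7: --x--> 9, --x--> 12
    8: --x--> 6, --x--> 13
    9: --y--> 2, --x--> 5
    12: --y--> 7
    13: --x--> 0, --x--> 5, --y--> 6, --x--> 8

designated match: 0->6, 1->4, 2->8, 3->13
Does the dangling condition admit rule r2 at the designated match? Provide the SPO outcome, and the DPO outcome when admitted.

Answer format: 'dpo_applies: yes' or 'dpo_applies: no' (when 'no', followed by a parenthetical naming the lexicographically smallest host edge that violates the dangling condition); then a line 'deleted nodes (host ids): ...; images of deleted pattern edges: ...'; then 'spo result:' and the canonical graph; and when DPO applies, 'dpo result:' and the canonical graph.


dpo_applies: no
(the rule deletes node 6, which keeps host edge (2,6,x) outside the match image — the dangling condition fails, DPO blocks; SPO proceeds and side-deletes such edges)
deleted nodes (host ids): 6, 13; images of deleted pattern edges: (8,6,x)
spo result:
nodes: 0:u, 2:v, 3:u, 4:v, 5:u, 7:v, 8:u, 9:u, 12:v
edges: (2,12,y); (4,2,x); (4,3,y); (4,8,y); (5,4,y); (7,9,x); (7,12,x); (9,2,y); (9,5,x); (12,7,y)


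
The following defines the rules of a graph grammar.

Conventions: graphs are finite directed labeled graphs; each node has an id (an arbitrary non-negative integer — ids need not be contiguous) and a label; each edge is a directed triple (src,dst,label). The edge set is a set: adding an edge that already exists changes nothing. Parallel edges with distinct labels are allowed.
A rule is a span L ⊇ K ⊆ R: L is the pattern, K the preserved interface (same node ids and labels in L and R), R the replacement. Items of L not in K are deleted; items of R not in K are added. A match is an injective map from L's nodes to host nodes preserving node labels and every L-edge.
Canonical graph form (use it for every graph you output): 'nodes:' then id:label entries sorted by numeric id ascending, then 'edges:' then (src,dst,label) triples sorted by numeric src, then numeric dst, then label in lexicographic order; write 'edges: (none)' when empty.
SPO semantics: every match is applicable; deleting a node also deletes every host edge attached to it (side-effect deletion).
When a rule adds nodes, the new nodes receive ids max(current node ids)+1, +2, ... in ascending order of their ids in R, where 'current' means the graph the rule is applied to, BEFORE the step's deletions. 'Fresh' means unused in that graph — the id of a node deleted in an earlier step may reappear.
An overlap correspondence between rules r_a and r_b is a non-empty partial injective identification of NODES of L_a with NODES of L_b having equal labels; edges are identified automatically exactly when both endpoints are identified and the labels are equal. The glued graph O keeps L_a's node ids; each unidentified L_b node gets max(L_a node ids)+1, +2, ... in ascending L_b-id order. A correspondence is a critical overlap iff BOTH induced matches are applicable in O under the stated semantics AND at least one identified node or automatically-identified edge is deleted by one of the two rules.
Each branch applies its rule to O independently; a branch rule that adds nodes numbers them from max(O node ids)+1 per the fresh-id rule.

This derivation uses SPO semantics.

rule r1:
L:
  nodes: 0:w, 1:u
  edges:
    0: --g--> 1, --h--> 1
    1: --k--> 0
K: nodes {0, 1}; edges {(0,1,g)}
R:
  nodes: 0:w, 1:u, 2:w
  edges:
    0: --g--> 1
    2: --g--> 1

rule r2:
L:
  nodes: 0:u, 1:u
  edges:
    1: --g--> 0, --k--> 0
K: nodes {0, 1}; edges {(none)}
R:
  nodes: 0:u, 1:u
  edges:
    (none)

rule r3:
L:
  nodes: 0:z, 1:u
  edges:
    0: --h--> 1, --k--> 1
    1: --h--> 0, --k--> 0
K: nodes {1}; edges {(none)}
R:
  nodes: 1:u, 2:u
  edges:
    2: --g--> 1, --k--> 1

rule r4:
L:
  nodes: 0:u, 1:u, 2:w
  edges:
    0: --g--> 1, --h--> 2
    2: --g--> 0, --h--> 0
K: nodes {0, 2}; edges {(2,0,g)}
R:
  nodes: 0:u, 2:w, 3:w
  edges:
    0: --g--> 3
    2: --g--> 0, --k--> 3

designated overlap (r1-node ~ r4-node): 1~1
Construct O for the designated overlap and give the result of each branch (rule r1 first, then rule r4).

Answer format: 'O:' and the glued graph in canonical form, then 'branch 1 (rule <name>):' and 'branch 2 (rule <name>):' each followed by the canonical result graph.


O:
nodes: 0:w, 1:u, 2:u, 3:w
edges: (0,1,g); (0,1,h); (1,0,k); (2,1,g); (2,3,h); (3,2,g); (3,2,h)
branch 1 (rule r1):
nodes: 0:w, 1:u, 2:u, 3:w, 4:w
edges: (0,1,g); (2,1,g); (2,3,h); (3,2,g); (3,2,h); (4,1,g)
branch 2 (rule r4):
nodes: 0:w, 2:u, 3:w, 4:w
edges: (2,4,g); (3,2,g); (3,4,k)


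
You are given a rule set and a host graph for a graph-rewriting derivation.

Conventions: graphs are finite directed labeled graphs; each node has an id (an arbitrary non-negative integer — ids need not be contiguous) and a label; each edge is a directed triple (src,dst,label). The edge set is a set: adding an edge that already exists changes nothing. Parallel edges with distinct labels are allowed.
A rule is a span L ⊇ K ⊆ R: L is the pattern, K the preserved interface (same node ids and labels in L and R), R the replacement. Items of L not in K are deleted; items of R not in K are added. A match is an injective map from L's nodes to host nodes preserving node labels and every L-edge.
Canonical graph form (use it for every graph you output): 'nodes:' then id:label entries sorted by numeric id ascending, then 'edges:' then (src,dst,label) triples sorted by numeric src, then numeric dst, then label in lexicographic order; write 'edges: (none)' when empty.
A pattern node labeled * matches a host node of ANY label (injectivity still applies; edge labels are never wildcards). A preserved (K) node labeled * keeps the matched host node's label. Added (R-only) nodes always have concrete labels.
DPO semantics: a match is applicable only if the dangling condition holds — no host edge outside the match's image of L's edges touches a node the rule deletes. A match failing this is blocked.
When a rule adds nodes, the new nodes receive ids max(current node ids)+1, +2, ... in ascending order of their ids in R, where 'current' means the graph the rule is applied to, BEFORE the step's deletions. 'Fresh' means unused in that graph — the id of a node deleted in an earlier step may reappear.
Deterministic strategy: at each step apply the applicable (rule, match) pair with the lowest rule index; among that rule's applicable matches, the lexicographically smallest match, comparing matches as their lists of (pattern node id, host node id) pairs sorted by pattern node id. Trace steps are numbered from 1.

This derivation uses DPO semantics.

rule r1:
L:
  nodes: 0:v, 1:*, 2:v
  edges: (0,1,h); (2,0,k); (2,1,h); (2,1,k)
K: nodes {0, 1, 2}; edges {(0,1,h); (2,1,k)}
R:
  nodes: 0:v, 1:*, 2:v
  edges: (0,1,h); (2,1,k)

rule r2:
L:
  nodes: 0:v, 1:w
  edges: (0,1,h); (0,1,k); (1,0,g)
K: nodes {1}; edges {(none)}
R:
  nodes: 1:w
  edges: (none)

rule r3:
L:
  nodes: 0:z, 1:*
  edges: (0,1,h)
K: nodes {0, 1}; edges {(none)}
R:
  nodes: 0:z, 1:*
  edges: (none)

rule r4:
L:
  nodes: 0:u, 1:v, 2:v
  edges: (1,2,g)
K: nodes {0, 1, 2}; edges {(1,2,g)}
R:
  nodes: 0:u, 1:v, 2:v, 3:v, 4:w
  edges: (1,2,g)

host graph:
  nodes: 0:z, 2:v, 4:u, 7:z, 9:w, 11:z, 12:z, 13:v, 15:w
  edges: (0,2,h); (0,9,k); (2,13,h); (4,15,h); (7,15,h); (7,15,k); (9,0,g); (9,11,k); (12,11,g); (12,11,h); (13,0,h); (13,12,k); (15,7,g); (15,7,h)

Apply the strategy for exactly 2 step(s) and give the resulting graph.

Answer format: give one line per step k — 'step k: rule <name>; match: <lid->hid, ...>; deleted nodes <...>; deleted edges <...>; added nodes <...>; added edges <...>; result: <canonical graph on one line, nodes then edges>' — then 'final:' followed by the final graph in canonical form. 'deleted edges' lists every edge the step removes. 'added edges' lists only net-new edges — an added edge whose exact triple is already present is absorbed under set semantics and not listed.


step 1: rule r3; match: 0->0, 1->2; deleted nodes (none); deleted edges (0,2,h); added nodes (none); added edges (none); result: nodes: 0:z, 2:v, 4:u, 7:z, 9:w, 11:z, 12:z, 13:v, 15:w edges: (0,9,k); (2,13,h); (4,15,h); (7,15,h); (7,15,k); (9,0,g); (9,11,k); (12,11,g); (12,11,h); (13,0,h); (13,12,k); (15,7,g); (15,7,h)
step 2: rule r3; match: 0->7, 1->15; deleted nodes (none); deleted edges (7,15,h); added nodes (none); added edges (none); result: nodes: 0:z, 2:v, 4:u, 7:z, 9:w, 11:z, 12:z, 13:v, 15:w edges: (0,9,k); (2,13,h); (4,15,h); (7,15,k); (9,0,g); (9,11,k); (12,11,g); (12,11,h); (13,0,h); (13,12,k); (15,7,g); (15,7,h)
final:
nodes: 0:z, 2:v, 4:u, 7:z, 9:w, 11:z, 12:z, 13:v, 15:w
edges: (0,9,k); (2,13,h); (4,15,h); (7,15,k); (9,0,g); (9,11,k); (12,11,g); (12,11,h); (13,0,h); (13,12,k); (15,7,g); (15,7,h)


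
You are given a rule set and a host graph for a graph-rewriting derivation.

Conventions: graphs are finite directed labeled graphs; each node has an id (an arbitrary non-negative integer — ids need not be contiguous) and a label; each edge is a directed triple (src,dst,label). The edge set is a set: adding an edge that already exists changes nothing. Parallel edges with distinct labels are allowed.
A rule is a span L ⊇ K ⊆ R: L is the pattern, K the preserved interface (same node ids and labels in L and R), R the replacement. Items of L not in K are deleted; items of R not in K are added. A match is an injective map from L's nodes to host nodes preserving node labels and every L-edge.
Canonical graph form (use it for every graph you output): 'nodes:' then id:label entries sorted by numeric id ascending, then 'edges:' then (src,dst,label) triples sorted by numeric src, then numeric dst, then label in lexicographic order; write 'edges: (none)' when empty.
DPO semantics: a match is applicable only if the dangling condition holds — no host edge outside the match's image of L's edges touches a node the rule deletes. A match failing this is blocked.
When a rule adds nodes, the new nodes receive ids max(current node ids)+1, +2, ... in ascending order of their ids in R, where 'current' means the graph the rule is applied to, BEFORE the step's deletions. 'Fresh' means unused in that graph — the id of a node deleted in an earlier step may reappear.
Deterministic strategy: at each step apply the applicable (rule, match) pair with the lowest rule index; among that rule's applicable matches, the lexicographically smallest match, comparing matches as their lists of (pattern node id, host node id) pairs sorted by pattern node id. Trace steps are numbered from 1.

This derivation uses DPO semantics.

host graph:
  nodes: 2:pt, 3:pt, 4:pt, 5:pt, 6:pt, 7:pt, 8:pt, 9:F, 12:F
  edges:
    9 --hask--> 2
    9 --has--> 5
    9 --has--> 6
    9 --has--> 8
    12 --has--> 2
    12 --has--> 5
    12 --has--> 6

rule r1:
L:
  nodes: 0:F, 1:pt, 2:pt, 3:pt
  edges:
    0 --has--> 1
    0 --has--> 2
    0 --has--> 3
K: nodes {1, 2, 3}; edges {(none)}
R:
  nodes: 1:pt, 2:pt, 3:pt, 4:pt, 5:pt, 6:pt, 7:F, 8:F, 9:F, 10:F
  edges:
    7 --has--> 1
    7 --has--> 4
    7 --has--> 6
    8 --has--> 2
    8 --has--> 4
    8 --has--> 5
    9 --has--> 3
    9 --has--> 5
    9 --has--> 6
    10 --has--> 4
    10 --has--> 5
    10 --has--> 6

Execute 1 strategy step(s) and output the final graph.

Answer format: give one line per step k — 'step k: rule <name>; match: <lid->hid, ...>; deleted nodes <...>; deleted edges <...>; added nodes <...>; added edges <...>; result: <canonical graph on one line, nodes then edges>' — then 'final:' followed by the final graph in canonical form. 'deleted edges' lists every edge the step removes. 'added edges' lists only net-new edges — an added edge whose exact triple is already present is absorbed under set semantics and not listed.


step 1: rule r1; match: 0->12, 1->2, 2->5, 3->6; deleted nodes 12; deleted edges (12,2,has); (12,5,has); (12,6,has); added nodes 13, 14, 15, 16, 17, 18, 19; added edges (16,2,has); (16,13,has); (16,15,has); (17,5,has); (17,13,has); (17,14,has); (18,6,has); (18,14,has); (18,15,has); (19,13,has); (19,14,has); (19,15,has); result: nodes: 2:pt, 3:pt, 4:pt, 5:pt, 6:pt, 7:pt, 8:pt, 9:F, 13:pt, 14:pt, 15:pt, 16:F, 17:F, 18:F, 19:F edges: (9,2,hask); (9,5,has); (9,6,has); (9,8,has); (16,2,has); (16,13,has); (16,15,has); (17,5,has); (17,13,has); (17,14,has); (18,6,has); (18,14,has); (18,15,has); (19,13,has); (19,14,has); (19,15,has)
final:
nodes: 2:pt, 3:pt, 4:pt, 5:pt, 6:pt, 7:pt, 8:pt, 9:F, 13:pt, 14:pt, 15:pt, 16:F, 17:F, 18:F, 19:F
edges: (9,2,hask); (9,5,has); (9,6,has); (9,8,has); (16,2,has); (16,13,has); (16,15,has); (17,5,has); (17,13,has); (17,14,has); (18,6,has); (18,14,has); (18,15,has); (19,13,has); (19,14,has); (19,15,has)


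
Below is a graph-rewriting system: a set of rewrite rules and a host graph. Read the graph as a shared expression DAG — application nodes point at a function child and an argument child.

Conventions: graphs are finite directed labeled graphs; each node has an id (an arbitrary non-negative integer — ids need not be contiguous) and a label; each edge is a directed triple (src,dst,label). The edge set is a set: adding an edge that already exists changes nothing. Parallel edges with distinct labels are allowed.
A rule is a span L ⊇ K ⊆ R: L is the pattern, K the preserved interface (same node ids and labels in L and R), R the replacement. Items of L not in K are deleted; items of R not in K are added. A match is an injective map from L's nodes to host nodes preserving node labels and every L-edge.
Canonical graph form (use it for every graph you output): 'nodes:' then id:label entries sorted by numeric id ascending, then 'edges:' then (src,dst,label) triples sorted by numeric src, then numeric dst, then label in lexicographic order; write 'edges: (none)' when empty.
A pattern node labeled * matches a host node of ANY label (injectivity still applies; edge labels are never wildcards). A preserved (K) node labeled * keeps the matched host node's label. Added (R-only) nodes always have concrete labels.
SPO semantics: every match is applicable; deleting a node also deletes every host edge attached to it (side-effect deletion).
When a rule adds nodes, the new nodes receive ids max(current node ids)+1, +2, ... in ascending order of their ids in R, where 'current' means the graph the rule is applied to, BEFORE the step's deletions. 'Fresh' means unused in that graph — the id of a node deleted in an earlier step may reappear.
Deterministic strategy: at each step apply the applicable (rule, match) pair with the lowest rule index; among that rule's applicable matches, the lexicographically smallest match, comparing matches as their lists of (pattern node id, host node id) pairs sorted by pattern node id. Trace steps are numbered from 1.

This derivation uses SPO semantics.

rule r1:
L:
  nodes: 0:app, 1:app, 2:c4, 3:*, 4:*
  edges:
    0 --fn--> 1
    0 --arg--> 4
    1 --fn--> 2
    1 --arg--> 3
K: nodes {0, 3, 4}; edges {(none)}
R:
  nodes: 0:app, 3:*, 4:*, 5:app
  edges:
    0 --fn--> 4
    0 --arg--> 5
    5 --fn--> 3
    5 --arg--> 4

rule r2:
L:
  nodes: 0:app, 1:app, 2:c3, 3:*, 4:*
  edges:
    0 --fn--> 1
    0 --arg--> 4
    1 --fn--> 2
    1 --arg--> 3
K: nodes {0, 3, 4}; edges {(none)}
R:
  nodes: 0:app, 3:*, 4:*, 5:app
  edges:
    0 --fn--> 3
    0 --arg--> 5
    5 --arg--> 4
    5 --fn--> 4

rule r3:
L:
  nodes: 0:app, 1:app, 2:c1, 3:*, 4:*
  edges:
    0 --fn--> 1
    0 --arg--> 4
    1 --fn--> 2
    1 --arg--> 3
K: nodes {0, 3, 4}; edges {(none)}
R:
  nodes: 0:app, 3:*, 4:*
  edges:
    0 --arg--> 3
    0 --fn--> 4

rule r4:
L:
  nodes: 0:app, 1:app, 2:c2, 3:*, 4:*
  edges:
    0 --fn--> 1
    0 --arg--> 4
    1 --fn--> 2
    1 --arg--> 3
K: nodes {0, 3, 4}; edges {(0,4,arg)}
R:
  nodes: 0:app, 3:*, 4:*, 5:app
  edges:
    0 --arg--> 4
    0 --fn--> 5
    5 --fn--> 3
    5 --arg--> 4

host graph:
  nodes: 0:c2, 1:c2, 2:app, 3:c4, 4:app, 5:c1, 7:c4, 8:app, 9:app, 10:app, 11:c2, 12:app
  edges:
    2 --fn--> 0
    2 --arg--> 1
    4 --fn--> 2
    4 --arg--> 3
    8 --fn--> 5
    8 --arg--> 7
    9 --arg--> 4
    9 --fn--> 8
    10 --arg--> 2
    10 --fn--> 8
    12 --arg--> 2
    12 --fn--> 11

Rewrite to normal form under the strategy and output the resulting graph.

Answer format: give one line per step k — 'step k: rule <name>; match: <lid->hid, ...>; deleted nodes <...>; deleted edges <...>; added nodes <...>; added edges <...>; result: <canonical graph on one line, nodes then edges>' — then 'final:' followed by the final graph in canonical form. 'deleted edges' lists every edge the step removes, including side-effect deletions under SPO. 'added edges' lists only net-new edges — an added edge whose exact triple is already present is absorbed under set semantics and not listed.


step 1: rule r3; match: 0->9, 1->8, 2->5, 3->7, 4->4; deleted nodes 5, 8; deleted edges (8,5,fn); (8,7,arg); (9,4,arg); (9,8,fn); (10,8,fn); added nodes (none); added edges (9,4,fn); (9,7,arg); result: nodes: 0:c2, 1:c2, 2:app, 3:c4, 4:app, 7:c4, 9:app, 10:app, 11:c2, 12:app edges: (2,0,fn); (2,1,arg); (4,2,fn); (4,3,arg); (9,4,fn); (9,7,arg); (10,2,arg); (12,2,arg); (12,11,fn)
step 2: rule r4; match: 0->4, 1->2, 2->0, 3->1, 4->3; deleted nodes 0, 2; deleted edges (2,0,fn); (2,1,arg); (4,2,fn); (10,2,arg); (12,2,arg); added nodes 13; added edges (4,13,fn); (13,1,fn); (13,3,arg); result: nodes: 1:c2, 3:c4, 4:app, 7:c4, 9:app, 10:app, 11:c2, 12:app, 13:app edges: (4,3,arg); (4,13,fn); (9,4,fn); (9,7,arg); (12,11,fn); (13,1,fn); (13,3,arg)
final:
nodes: 1:c2, 3:c4, 4:app, 7:c4, 9:app, 10:app, 11:c2, 12:app, 13:app
edges: (4,3,arg); (4,13,fn); (9,4,fn); (9,7,arg); (12,11,fn); (13,1,fn); (13,3,arg)


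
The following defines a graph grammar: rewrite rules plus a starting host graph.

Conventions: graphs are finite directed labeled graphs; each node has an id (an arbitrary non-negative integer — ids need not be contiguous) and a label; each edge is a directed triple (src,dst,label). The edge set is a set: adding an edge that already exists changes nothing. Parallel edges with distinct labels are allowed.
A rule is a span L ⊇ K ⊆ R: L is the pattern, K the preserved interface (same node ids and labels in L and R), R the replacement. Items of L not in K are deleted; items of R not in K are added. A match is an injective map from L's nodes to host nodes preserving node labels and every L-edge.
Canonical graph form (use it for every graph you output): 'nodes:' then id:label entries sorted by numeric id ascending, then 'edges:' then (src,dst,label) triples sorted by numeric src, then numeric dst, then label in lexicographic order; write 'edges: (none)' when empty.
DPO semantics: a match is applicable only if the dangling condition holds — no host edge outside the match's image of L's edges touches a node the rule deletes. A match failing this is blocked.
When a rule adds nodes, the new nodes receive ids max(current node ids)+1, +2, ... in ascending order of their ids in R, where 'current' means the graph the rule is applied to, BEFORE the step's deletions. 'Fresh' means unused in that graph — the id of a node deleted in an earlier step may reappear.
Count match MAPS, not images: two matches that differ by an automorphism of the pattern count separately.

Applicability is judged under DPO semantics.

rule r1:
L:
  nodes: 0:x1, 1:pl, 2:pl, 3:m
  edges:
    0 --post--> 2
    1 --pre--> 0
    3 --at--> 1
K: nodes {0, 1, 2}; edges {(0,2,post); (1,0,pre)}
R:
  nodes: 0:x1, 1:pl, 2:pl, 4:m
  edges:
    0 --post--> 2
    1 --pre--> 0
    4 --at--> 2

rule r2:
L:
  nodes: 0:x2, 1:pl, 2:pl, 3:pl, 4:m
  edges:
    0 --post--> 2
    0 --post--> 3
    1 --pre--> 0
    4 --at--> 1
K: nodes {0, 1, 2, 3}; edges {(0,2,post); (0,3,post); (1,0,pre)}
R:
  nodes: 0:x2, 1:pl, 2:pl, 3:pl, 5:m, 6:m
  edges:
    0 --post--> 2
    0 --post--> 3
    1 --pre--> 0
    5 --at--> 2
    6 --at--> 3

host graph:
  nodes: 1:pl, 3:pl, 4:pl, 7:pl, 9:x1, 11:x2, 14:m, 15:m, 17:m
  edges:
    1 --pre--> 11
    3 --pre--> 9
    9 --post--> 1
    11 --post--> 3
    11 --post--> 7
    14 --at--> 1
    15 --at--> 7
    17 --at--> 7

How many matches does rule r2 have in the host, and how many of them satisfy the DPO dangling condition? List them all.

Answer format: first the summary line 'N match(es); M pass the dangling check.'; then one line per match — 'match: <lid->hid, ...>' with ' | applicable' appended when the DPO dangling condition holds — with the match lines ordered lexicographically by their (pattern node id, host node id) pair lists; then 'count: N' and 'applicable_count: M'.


2 match(es); 2 pass the dangling check.
match: 0->11, 1->1, 2->3, 3->7, 4->14 | applicable
match: 0->11, 1->1, 2->7, 3->3, 4->14 | applicable
count: 2
applicable_count: 2


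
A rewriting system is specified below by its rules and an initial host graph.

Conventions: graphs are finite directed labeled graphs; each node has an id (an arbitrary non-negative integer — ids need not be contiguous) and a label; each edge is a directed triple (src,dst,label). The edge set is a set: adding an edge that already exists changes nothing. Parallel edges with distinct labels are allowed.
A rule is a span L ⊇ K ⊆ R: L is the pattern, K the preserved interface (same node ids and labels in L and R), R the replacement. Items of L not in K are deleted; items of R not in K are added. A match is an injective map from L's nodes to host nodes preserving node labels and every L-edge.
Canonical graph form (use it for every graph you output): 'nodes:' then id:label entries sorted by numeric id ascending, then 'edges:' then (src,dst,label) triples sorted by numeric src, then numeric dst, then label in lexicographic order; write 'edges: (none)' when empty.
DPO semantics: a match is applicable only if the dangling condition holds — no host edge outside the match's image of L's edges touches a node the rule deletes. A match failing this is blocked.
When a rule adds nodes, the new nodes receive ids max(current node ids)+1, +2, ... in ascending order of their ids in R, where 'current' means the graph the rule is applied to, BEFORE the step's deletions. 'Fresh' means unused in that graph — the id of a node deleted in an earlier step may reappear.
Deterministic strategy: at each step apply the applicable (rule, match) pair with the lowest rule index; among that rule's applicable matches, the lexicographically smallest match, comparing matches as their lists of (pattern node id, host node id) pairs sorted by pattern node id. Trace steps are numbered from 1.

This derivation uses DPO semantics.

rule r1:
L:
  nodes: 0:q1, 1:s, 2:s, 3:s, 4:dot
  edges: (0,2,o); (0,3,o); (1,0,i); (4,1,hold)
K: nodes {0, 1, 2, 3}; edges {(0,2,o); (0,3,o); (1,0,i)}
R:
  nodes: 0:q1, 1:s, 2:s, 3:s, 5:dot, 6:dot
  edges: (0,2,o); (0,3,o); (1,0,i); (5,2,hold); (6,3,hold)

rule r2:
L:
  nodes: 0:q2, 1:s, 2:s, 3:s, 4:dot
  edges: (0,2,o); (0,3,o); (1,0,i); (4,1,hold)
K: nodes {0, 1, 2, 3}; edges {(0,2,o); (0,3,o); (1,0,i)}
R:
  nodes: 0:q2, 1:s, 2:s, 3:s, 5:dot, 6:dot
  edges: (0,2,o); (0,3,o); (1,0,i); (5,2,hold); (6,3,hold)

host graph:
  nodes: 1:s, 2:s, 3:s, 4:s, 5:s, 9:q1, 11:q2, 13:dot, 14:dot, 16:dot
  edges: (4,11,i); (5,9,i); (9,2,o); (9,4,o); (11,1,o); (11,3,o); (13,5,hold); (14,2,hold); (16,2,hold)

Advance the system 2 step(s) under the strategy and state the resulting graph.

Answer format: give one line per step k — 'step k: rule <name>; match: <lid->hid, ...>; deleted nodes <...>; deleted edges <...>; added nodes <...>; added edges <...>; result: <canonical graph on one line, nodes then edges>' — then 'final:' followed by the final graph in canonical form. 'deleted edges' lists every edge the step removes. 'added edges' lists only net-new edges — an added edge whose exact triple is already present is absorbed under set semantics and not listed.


step 1: rule r1; match: 0->9, 1->5, 2->2, 3->4, 4->13; deleted nodes 13; deleted edges (13,5,hold); added nodes 17, 18; added edges (17,2,hold); (18,4,hold); result: nodes: 1:s, 2:s, 3:s, 4:s, 5:s, 9:q1, 11:q2, 14:dot, 16:dot, 17:dot, 18:dot edges: (4,11,i); (5,9,i); (9,2,o); (9,4,o); (11,1,o); (11,3,o); (14,2,hold); (16,2,hold); (17,2,hold); (18,4,hold)
step 2: rule r2; match: 0->11, 1->4, 2->1, 3->3, 4->18; deleted nodes 18; deleted edges (18,4,hold); added nodes 19, 20; added edges (19,1,hold); (20,3,hold); result: nodes: 1:s, 2:s, 3:s, 4:s, 5:s, 9:q1, 11:q2, 14:dot, 16:dot, 17:dot, 19:dot, 20:dot edges: (4,11,i); (5,9,i); (9,2,o); (9,4,o); (11,1,o); (11,3,o); (14,2,hold); (16,2,hold); (17,2,hold); (19,1,hold); (20,3,hold)
final:
nodes: 1:s, 2:s, 3:s, 4:s, 5:s, 9:q1, 11:q2, 14:dot, 16:dot, 17:dot, 19:dot, 20:dot
edges: (4,11,i); (5,9,i); (9,2,o); (9,4,o); (11,1,o); (11,3,o); (14,2,hold); (16,2,hold); (17,2,hold); (19,1,hold); (20,3,hold)


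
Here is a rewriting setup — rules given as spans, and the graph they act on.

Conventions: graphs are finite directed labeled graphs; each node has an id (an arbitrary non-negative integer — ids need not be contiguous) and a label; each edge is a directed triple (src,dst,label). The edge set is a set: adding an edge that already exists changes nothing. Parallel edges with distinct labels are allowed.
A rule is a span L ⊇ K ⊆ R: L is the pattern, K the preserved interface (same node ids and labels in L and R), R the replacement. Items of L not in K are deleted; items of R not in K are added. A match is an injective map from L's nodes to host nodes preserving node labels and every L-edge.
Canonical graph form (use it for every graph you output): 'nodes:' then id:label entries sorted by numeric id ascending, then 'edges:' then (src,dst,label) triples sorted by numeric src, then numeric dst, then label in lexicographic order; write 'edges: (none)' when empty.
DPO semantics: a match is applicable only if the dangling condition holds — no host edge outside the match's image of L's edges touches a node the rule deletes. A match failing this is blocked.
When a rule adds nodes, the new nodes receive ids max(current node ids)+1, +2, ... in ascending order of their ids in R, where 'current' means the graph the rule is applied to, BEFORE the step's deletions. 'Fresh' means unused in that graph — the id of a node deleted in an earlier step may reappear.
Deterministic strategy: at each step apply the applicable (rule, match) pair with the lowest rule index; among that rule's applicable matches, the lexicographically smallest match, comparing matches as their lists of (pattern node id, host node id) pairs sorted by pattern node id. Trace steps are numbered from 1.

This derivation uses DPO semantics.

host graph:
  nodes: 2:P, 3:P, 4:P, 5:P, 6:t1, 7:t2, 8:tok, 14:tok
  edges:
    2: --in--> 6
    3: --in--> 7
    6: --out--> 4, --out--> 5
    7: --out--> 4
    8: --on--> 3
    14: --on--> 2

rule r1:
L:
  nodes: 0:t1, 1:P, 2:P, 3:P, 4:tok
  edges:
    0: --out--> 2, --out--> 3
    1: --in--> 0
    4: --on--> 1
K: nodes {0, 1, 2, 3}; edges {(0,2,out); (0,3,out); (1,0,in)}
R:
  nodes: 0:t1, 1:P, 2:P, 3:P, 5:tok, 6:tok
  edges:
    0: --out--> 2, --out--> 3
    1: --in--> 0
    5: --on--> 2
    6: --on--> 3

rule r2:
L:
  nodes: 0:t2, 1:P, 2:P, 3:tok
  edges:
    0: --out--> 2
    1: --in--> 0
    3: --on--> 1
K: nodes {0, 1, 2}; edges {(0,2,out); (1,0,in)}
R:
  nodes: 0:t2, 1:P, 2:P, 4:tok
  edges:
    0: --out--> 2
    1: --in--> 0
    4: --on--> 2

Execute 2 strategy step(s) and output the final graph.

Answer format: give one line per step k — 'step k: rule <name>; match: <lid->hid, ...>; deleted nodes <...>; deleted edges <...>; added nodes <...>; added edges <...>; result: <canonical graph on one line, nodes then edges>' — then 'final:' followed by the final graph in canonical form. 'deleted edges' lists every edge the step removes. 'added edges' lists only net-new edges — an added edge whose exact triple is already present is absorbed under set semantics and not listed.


step 1: rule r1; match: 0->6, 1->2, 2->4, 3->5, 4->14; deleted nodes 14; deleted edges (14,2,on); added nodes 15, 16; added edges (15,4,on); (16,5,on); result: nodes: 2:P, 3:P, 4:P, 5:P, 6:t1, 7:t2, 8:tok, 15:tok, 16:tok edges: (2,6,in); (3,7,in); (6,4,out); (6,5,out); (7,4,out); (8,3,on); (15,4,on); (16,5,on)
step 2: rule r2; match: 0->7, 1->3, 2->4, 3->8; deleted nodes 8; deleted edges (8,3,on); added nodes 17; added edges (17,4,on); result: nodes: 2:P, 3:P, 4:P, 5:P, 6:t1, 7:t2, 15:tok, 16:tok, 17:tok edges: (2,6,in); (3,7,in); (6,4,out); (6,5,out); (7,4,out); (15,4,on); (16,5,on); (17,4,on)
final:
nodes: 2:P, 3:P, 4:P, 5:P, 6:t1, 7:t2, 15:tok, 16:tok, 17:tok
edges: (2,6,in); (3,7,in); (6,4,out); (6,5,out); (7,4,out); (15,4,on); (16,5,on); (17,4,on)


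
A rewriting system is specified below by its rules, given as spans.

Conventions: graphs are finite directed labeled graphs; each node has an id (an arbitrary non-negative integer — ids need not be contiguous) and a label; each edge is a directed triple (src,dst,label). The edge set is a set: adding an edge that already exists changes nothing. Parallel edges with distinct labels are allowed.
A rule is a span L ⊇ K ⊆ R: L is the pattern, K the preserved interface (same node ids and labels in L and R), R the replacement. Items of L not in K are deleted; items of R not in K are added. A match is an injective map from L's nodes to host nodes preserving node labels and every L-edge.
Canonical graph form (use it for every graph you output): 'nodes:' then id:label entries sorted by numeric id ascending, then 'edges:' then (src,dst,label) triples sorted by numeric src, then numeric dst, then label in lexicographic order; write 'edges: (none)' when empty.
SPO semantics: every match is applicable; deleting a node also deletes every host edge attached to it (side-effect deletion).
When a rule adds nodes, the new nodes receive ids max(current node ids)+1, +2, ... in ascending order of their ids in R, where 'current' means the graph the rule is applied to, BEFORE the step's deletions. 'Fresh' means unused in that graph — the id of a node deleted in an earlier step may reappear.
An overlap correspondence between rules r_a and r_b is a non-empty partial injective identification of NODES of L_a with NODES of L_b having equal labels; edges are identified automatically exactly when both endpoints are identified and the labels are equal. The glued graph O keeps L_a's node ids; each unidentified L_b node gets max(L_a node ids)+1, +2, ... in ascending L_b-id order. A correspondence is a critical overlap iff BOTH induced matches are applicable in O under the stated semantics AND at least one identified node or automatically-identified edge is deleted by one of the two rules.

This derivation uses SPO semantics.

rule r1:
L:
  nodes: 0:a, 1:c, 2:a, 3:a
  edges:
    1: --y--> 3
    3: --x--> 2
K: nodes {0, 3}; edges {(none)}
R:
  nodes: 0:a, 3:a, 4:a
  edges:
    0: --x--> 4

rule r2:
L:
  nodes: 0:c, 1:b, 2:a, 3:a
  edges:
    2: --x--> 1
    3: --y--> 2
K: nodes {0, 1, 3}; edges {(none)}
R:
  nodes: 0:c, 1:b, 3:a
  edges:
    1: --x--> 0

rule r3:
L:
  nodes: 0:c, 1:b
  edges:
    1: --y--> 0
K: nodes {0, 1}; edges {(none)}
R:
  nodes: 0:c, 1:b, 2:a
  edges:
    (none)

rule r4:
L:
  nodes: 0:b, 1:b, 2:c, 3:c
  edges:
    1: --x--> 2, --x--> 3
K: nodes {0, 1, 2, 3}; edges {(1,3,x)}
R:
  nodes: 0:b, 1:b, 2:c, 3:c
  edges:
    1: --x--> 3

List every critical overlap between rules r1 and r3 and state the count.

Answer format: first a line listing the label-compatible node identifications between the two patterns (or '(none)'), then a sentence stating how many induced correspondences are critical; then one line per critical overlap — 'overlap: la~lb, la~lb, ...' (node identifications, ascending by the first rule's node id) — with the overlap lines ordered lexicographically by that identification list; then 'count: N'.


label-compatible node identifications between L(r1) and L(r3): 1~0
1 of the induced correspondences is a critical overlap of r1 and r3.
overlap: 1~0
count: 1


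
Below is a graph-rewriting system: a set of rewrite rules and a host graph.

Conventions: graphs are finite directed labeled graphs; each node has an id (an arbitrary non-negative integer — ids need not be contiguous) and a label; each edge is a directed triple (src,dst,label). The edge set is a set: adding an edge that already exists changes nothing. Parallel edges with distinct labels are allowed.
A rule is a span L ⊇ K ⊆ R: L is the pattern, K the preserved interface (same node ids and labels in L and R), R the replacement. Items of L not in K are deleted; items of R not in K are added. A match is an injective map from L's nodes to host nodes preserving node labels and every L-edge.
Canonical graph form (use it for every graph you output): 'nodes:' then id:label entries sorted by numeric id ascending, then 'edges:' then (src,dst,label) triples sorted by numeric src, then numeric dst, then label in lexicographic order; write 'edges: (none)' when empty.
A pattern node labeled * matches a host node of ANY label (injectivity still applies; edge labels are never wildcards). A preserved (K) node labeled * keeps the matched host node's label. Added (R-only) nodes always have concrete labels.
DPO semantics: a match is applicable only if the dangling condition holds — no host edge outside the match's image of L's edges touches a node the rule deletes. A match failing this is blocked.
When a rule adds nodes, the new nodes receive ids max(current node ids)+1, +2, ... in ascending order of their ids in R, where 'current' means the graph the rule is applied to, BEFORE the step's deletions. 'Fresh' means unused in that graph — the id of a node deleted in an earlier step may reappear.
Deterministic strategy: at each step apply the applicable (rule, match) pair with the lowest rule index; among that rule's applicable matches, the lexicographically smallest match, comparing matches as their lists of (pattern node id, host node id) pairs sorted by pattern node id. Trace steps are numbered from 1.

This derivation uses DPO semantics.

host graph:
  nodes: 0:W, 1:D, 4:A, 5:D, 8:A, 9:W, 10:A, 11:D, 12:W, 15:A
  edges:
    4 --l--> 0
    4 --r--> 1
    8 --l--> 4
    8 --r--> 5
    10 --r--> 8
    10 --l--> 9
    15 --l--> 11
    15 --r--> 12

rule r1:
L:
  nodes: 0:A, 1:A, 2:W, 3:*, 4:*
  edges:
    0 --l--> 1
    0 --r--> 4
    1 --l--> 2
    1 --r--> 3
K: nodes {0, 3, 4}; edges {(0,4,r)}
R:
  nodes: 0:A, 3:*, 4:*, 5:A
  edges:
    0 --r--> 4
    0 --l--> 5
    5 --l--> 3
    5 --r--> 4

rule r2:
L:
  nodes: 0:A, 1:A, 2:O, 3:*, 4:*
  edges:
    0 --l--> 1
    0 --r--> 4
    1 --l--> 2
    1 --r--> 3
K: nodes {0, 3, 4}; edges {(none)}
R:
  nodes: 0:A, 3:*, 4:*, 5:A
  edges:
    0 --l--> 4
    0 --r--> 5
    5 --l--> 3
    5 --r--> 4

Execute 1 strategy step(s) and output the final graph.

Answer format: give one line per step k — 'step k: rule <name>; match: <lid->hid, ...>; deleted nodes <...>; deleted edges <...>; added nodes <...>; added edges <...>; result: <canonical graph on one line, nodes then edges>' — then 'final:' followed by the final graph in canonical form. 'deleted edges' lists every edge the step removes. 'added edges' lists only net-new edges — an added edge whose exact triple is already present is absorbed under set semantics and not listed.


step 1: rule r1; match: 0->8, 1->4, 2->0, 3->1, 4->5; deleted nodes 0, 4; deleted edges (4,0,l); (4,1,r); (8,4,l); added nodes 16; added edges (8,16,l); (16,1,l); (16,5,r); result: nodes: 1:D, 5:D, 8:A, 9:W, 10:A, 11:D, 12:W, 15:A, 16:A edges: (8,5,r); (8,16,l); (10,8,r); (10,9,l); (15,11,l); (15,12,r); (16,1,l); (16,5,r)
final:
nodes: 1:D, 5:D, 8:A, 9:W, 10:A, 11:D, 12:W, 15:A, 16:A
edges: (8,5,r); (8,16,l); (10,8,r); (10,9,l); (15,11,l); (15,12,r); (16,1,l); (16,5,r)
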